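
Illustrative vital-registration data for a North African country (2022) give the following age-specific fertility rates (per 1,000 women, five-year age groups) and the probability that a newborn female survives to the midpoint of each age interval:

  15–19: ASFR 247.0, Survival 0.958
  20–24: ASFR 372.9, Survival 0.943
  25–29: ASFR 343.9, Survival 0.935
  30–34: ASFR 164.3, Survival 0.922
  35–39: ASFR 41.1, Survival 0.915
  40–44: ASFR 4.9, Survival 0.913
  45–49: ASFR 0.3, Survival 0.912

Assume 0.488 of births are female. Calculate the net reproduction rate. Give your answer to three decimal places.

Proportion female at birth = 0.488.
Per-age-group product (5 × ASFR × survival probability):
  15–19: 5 × 247.0/1000 × 0.958 = 1.18313
  20–24: 5 × 372.9/1000 × 0.943 = 1.75822
  25–29: 5 × 343.9/1000 × 0.935 = 1.60773
  30–34: 5 × 164.3/1000 × 0.922 = 0.75742
  35–39: 5 × 41.1/1000 × 0.915 = 0.18803
  40–44: 5 × 4.9/1000 × 0.913 = 0.02237
  45–49: 5 × 0.3/1000 × 0.912 = 0.00137
Sum = 5.51827
NRR = 0.488 × 5.51827 = 2.69292

2.693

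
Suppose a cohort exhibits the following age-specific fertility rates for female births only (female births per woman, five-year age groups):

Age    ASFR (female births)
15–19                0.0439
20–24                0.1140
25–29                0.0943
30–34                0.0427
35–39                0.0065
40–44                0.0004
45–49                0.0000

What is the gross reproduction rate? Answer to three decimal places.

Sum of female ASFRs = 0.0439 + 0.1140 + 0.0943 + 0.0427 + 0.0065 + 0.0004 + 0.0000 = 0.3018
GRR = 5 × 0.3018 = 1.509

1.509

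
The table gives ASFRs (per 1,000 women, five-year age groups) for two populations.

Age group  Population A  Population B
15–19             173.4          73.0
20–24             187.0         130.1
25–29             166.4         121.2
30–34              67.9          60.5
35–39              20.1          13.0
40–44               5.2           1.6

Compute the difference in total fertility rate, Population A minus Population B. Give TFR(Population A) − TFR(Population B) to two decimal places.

1.10

Population A:
  Sum of ASFRs = 173.4 + 187.0 + 166.4 + 67.9 + 20.1 + 5.2 = 620.0
  TFR = 5 × 620.0 / 1000 = 3.1
Population B:
  Sum of ASFRs = 73.0 + 130.1 + 121.2 + 60.5 + 13.0 + 1.6 = 399.4
  TFR = 5 × 399.4 / 1000 = 1.997
Difference = 3.1 − 1.997 = 1.103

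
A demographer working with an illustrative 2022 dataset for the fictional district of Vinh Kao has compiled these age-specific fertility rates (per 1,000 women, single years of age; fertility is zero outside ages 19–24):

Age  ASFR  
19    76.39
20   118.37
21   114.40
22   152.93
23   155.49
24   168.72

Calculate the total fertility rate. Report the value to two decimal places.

0.79

Sum of ASFRs = 76.39 + 118.37 + 114.40 + 152.93 + 155.49 + 168.72 = 786.30
TFR = 786.30 / 1000 = 0.7863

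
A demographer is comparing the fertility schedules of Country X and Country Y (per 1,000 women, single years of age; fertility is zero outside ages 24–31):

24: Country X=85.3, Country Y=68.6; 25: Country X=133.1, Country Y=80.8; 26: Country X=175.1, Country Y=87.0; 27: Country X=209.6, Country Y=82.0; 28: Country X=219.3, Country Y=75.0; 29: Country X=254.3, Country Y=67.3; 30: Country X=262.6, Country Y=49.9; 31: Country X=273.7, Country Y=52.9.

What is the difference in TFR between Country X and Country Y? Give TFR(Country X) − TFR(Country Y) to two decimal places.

Country X:
  Sum of ASFRs = 85.3 + 133.1 + 175.1 + 209.6 + 219.3 + 254.3 + 262.6 + 273.7 = 1613.0
  TFR = 1613.0 / 1000 = 1.613
Country Y:
  Sum of ASFRs = 68.6 + 80.8 + 87.0 + 82.0 + 75.0 + 67.3 + 49.9 + 52.9 = 563.5
  TFR = 563.5 / 1000 = 0.5635
Difference = 1.613 − 0.5635 = 1.0495

1.05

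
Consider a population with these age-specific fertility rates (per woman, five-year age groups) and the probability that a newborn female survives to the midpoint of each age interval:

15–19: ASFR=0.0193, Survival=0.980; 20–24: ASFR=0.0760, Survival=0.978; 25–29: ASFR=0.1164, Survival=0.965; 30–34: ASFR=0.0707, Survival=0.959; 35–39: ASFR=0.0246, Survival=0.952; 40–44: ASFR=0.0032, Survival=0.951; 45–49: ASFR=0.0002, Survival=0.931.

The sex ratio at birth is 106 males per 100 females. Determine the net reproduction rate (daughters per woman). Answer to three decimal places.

Proportion female at birth = 100 / (100 + 106) = 0.48544.
Survival-weighted fertility by age (5·fₓ·Sₓ):
  15–19: 5 × 0.0193 × 0.980 = 0.09457
  20–24: 5 × 0.0760 × 0.978 = 0.37164
  25–29: 5 × 0.1164 × 0.965 = 0.56163
  30–34: 5 × 0.0707 × 0.959 = 0.33901
  35–39: 5 × 0.0246 × 0.952 = 0.11710
  40–44: 5 × 0.0032 × 0.951 = 0.01522
  45–49: 5 × 0.0002 × 0.931 = 0.00093
Sum = 1.50010
NRR = 0.48544 × 1.50010 = 0.72821

0.728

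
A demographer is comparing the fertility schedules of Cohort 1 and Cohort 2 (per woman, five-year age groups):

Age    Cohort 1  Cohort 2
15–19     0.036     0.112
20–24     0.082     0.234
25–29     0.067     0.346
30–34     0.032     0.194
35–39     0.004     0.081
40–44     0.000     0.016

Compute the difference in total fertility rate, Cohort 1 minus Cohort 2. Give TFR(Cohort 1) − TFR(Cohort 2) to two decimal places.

-3.81

Cohort 1:
  Sum of ASFRs = 0.036 + 0.082 + 0.067 + 0.032 + 0.004 + 0.000 = 0.221
  TFR = 5 × 0.221 = 1.105
Cohort 2:
  Sum of ASFRs = 0.112 + 0.234 + 0.346 + 0.194 + 0.081 + 0.016 = 0.983
  TFR = 5 × 0.983 = 4.915
Difference = 1.105 − 4.915 = -3.81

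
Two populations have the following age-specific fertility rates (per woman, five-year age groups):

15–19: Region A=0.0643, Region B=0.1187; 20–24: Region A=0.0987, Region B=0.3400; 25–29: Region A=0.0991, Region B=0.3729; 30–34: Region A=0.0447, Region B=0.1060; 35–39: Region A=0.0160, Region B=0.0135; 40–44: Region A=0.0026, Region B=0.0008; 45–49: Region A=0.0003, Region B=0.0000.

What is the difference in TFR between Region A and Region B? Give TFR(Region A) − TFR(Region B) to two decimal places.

Region A:
  Sum of ASFRs = 0.0643 + 0.0987 + 0.0991 + 0.0447 + 0.0160 + 0.0026 + 0.0003 = 0.3257
  TFR = 5 × 0.3257 = 1.6285
Region B:
  Sum of ASFRs = 0.1187 + 0.3400 + 0.3729 + 0.1060 + 0.0135 + 0.0008 + 0.0000 = 0.9519
  TFR = 5 × 0.9519 = 4.7595
Difference = 1.6285 − 4.7595 = -3.131

-3.13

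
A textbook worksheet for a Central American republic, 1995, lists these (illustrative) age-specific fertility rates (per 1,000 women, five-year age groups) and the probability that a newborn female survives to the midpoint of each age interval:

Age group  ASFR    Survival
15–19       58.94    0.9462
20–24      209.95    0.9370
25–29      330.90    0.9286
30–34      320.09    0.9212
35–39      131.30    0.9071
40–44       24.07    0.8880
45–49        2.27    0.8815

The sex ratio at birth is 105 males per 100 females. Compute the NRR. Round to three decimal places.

Proportion female at birth = 100 / (100 + 105) = 0.48780.
Survival-weighted fertility by age (5·fₓ·Sₓ):
  15–19: 5 × 58.94/1000 × 0.9462 = 0.27885
  20–24: 5 × 209.95/1000 × 0.9370 = 0.98362
  25–29: 5 × 330.90/1000 × 0.9286 = 1.53637
  30–34: 5 × 320.09/1000 × 0.9212 = 1.47433
  35–39: 5 × 131.30/1000 × 0.9071 = 0.59551
  40–44: 5 × 24.07/1000 × 0.8880 = 0.10687
  45–49: 5 × 2.27/1000 × 0.8815 = 0.01001
Sum = 4.98556
NRR = 0.48780 × 4.98556 = 2.43196
With NRR above 1 the population is above replacement fertility.

2.432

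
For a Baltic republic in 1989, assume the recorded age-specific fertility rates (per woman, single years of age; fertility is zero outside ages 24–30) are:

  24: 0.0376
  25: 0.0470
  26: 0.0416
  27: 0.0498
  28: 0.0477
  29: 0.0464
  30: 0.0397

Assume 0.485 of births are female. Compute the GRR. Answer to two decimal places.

Proportion female at birth = 0.485.
Sum of ASFRs = 0.0376 + 0.0470 + 0.0416 + 0.0498 + 0.0477 + 0.0464 + 0.0397 = 0.3098
TFR = 0.3098
GRR = 0.485 × 0.3098 = 0.15025

0.15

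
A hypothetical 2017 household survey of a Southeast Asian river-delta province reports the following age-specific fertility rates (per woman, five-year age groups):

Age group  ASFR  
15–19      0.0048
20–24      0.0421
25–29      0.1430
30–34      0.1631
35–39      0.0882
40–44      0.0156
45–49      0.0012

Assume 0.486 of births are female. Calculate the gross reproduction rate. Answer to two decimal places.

Proportion female at birth = 0.486.
Sum of ASFRs = 0.0048 + 0.0421 + 0.1430 + 0.1631 + 0.0882 + 0.0156 + 0.0012 = 0.4580
TFR = 5 × 0.4580 = 2.29
GRR = 0.486 × 2.29 = 1.11294

1.11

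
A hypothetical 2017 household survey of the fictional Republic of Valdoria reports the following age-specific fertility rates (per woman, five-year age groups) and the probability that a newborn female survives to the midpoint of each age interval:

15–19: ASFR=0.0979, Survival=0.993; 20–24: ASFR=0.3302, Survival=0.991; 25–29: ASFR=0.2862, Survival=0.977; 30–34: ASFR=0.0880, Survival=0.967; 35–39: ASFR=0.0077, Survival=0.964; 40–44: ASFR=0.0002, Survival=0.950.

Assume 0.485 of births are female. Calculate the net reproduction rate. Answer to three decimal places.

Proportion female at birth = 0.485.
Weighting each age-specific rate by interval width and survival:
  15–19: 5 × 0.0979 × 0.993 = 0.48607
  20–24: 5 × 0.3302 × 0.991 = 1.63614
  25–29: 5 × 0.2862 × 0.977 = 1.39809
  30–34: 5 × 0.0880 × 0.967 = 0.42548
  35–39: 5 × 0.0077 × 0.964 = 0.03711
  40–44: 5 × 0.0002 × 0.950 = 0.00095
Sum = 3.98384
NRR = 0.485 × 3.98384 = 1.93216
NRR > 1, so each generation more than replaces itself.

1.932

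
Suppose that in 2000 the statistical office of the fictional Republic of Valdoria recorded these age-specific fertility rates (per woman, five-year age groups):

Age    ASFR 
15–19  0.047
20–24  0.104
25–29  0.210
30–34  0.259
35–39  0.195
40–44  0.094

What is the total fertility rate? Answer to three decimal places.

4.545

Sum of ASFRs = 0.047 + 0.104 + 0.210 + 0.259 + 0.195 + 0.094 = 0.909
TFR = 5 × 0.909 = 4.545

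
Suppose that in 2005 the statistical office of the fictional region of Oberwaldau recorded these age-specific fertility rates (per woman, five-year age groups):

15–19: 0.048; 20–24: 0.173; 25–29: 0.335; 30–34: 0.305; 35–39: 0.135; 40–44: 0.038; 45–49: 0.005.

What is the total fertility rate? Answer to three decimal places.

5.195

Sum of ASFRs = 0.048 + 0.173 + 0.335 + 0.305 + 0.135 + 0.038 + 0.005 = 1.039
TFR = 5 × 1.039 = 5.195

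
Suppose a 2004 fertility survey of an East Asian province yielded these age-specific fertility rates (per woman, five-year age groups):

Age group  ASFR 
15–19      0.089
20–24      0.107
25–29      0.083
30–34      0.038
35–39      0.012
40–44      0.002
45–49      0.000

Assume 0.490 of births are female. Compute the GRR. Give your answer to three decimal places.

0.811

Proportion female at birth = 0.490.
Sum of ASFRs = 0.089 + 0.107 + 0.083 + 0.038 + 0.012 + 0.002 + 0.000 = 0.331
TFR = 5 × 0.331 = 1.655
GRR = 0.490 × 1.655 = 0.81095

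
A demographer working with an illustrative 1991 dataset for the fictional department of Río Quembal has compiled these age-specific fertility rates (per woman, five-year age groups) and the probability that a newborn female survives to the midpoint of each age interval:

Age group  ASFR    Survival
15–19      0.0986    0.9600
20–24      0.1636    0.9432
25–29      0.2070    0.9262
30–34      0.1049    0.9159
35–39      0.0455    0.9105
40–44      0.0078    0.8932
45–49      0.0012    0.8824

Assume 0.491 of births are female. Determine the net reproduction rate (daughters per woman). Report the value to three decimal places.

1.439

Proportion female at birth = 0.491.
Per-age-group product (5 × ASFR × survival probability):
  15–19: 5 × 0.0986 × 0.9600 = 0.47328
  20–24: 5 × 0.1636 × 0.9432 = 0.77154
  25–29: 5 × 0.2070 × 0.9262 = 0.95862
  30–34: 5 × 0.1049 × 0.9159 = 0.48039
  35–39: 5 × 0.0455 × 0.9105 = 0.20714
  40–44: 5 × 0.0078 × 0.8932 = 0.03483
  45–49: 5 × 0.0012 × 0.8824 = 0.00529
Sum = 2.93109
NRR = 0.491 × 2.93109 = 1.43917
With NRR above 1 the population is above replacement fertility.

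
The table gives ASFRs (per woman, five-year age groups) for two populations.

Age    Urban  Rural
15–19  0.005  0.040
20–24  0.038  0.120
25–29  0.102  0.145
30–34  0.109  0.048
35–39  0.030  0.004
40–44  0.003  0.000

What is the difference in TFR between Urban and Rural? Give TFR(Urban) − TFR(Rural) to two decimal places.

Urban:
  Sum of ASFRs = 0.005 + 0.038 + 0.102 + 0.109 + 0.030 + 0.003 = 0.287
  TFR = 5 × 0.287 = 1.435
Rural:
  Sum of ASFRs = 0.040 + 0.120 + 0.145 + 0.048 + 0.004 + 0.000 = 0.357
  TFR = 5 × 0.357 = 1.785
Difference = 1.435 − 1.785 = -0.35

-0.35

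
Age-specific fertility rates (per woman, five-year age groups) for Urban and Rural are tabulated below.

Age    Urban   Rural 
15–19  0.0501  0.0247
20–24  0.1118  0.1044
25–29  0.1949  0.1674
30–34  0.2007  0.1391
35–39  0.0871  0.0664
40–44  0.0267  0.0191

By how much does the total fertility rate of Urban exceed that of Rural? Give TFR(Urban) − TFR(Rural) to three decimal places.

0.751

Urban:
  Sum of ASFRs = 0.0501 + 0.1118 + 0.1949 + 0.2007 + 0.0871 + 0.0267 = 0.6713
  TFR = 5 × 0.6713 = 3.3565
Rural:
  Sum of ASFRs = 0.0247 + 0.1044 + 0.1674 + 0.1391 + 0.0664 + 0.0191 = 0.5211
  TFR = 5 × 0.5211 = 2.6055
Difference = 3.3565 − 2.6055 = 0.751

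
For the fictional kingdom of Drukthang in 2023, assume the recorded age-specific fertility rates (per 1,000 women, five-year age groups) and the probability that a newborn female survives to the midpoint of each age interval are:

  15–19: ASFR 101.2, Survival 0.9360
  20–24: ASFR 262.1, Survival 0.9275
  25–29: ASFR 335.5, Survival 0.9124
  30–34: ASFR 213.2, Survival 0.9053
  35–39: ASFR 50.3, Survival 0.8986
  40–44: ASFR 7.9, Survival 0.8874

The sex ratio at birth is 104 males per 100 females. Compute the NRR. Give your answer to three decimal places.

Proportion female at birth = 100 / (100 + 104) = 0.49020.
Weighting each age-specific rate by interval width and survival:
  15–19: 5 × 101.2/1000 × 0.9360 = 0.47362
  20–24: 5 × 262.1/1000 × 0.9275 = 1.21549
  25–29: 5 × 335.5/1000 × 0.9124 = 1.53055
  30–34: 5 × 213.2/1000 × 0.9053 = 0.96505
  35–39: 5 × 50.3/1000 × 0.8986 = 0.22600
  40–44: 5 × 7.9/1000 × 0.8874 = 0.03505
Sum = 4.44576
NRR = 0.49020 × 4.44576 = 2.17931

2.179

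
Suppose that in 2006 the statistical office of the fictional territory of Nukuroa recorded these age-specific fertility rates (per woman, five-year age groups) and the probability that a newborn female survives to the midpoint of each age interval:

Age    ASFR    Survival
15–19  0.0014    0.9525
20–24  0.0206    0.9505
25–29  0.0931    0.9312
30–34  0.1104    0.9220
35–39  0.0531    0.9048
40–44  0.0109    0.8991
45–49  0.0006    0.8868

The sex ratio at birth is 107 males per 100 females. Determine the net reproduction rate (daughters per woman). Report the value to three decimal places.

0.647

Proportion female at birth = 100 / (100 + 107) = 0.48309.
Survival-weighted fertility by age (5·fₓ·Sₓ):
  15–19: 5 × 0.0014 × 0.9525 = 0.00667
  20–24: 5 × 0.0206 × 0.9505 = 0.09790
  25–29: 5 × 0.0931 × 0.9312 = 0.43347
  30–34: 5 × 0.1104 × 0.9220 = 0.50894
  35–39: 5 × 0.0531 × 0.9048 = 0.24022
  40–44: 5 × 0.0109 × 0.8991 = 0.04900
  45–49: 5 × 0.0006 × 0.8868 = 0.00266
Sum = 1.33886
NRR = 0.48309 × 1.33886 = 0.64679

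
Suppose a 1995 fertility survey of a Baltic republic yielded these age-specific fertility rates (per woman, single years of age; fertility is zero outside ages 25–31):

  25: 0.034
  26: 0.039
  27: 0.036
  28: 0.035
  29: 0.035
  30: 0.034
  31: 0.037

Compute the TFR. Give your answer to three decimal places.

0.250

Sum of ASFRs = 0.034 + 0.039 + 0.036 + 0.035 + 0.035 + 0.034 + 0.037 = 0.250
TFR = 0.25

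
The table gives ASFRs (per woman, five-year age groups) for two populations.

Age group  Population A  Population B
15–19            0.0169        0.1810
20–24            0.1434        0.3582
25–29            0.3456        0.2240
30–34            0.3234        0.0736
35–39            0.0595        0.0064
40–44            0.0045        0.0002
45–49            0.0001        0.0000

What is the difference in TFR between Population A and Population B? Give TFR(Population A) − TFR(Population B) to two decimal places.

Population A:
  Sum of ASFRs = 0.0169 + 0.1434 + 0.3456 + 0.3234 + 0.0595 + 0.0045 + 0.0001 = 0.8934
  TFR = 5 × 0.8934 = 4.467
Population B:
  Sum of ASFRs = 0.1810 + 0.3582 + 0.2240 + 0.0736 + 0.0064 + 0.0002 + 0.0000 = 0.8434
  TFR = 5 × 0.8434 = 4.217
Difference = 4.467 − 4.217 = 0.25

0.25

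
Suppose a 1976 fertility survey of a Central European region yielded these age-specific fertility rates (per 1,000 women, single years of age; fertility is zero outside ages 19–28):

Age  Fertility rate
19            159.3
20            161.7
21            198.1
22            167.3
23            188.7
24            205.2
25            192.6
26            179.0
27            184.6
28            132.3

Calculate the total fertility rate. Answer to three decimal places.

Sum of ASFRs = 159.3 + 161.7 + 198.1 + 167.3 + 188.7 + 205.2 + 192.6 + 179.0 + 184.6 + 132.3 = 1768.8
TFR = 1768.8 / 1000 = 1.7688

1.769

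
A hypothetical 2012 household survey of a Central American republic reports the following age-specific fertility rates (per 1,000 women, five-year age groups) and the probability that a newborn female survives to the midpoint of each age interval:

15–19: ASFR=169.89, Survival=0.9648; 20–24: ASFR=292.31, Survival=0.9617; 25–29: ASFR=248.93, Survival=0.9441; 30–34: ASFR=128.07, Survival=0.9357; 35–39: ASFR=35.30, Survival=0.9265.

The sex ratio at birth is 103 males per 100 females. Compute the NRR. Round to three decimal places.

2.051

Proportion female at birth = 100 / (100 + 103) = 0.49261.
Survival-weighted fertility by age (5·fₓ·Sₓ):
  15–19: 5 × 169.89/1000 × 0.9648 = 0.81955
  20–24: 5 × 292.31/1000 × 0.9617 = 1.40557
  25–29: 5 × 248.93/1000 × 0.9441 = 1.17507
  30–34: 5 × 128.07/1000 × 0.9357 = 0.59918
  35–39: 5 × 35.30/1000 × 0.9265 = 0.16353
Sum = 4.16290
NRR = 0.49261 × 4.16290 = 2.05069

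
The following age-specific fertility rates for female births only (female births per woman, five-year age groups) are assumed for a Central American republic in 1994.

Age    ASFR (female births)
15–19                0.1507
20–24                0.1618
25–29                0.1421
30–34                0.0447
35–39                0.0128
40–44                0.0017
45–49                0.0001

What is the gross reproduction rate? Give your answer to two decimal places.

Sum of female ASFRs = 0.1507 + 0.1618 + 0.1421 + 0.0447 + 0.0128 + 0.0017 + 0.0001 = 0.5139
GRR = 5 × 0.5139 = 2.5695

2.57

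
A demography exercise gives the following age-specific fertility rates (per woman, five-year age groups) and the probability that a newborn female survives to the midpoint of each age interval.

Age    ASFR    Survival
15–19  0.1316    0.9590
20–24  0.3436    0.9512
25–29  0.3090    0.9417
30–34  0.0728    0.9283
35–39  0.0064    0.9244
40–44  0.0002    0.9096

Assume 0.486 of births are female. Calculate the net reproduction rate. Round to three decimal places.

1.987

Proportion female at birth = 0.486.
Weighting each age-specific rate by interval width and survival:
  15–19: 5 × 0.1316 × 0.9590 = 0.63102
  20–24: 5 × 0.3436 × 0.9512 = 1.63416
  25–29: 5 × 0.3090 × 0.9417 = 1.45493
  30–34: 5 × 0.0728 × 0.9283 = 0.33790
  35–39: 5 × 0.0064 × 0.9244 = 0.02958
  40–44: 5 × 0.0002 × 0.9096 = 0.00091
Sum = 4.08850
NRR = 0.486 × 4.08850 = 1.98701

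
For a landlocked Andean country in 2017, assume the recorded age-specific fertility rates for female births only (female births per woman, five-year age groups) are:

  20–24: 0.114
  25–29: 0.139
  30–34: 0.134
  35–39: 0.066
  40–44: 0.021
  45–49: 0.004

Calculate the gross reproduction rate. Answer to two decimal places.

Sum of female ASFRs = 0.114 + 0.139 + 0.134 + 0.066 + 0.021 + 0.004 = 0.478
GRR = 5 × 0.478 = 2.39

2.39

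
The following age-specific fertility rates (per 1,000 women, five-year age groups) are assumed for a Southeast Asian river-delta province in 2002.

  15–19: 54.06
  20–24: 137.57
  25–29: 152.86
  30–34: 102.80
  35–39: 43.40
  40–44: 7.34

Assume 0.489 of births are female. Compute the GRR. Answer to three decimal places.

1.218

Proportion female at birth = 0.489.
Sum of ASFRs = 54.06 + 137.57 + 152.86 + 102.80 + 43.40 + 7.34 = 498.03
TFR = 5 × 498.03 / 1000 = 2.49015
GRR = 0.489 × 2.49015 = 1.21768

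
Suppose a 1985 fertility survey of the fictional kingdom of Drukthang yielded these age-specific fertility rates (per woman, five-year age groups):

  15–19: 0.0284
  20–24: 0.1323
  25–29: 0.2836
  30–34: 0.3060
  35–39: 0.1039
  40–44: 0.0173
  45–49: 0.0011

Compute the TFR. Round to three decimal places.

Sum of ASFRs = 0.0284 + 0.1323 + 0.2836 + 0.3060 + 0.1039 + 0.0173 + 0.0011 = 0.8726
TFR = 5 × 0.8726 = 4.363

4.363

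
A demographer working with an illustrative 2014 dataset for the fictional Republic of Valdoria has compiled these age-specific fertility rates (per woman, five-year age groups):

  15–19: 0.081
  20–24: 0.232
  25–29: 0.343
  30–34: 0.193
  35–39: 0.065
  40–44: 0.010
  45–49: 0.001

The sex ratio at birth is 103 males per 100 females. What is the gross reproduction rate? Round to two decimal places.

2.28

Proportion female at birth = 100 / (100 + 103) = 0.49261.
Sum of ASFRs = 0.081 + 0.232 + 0.343 + 0.193 + 0.065 + 0.010 + 0.001 = 0.925
TFR = 5 × 0.925 = 4.625
GRR = 0.49261 × 4.625 = 2.27832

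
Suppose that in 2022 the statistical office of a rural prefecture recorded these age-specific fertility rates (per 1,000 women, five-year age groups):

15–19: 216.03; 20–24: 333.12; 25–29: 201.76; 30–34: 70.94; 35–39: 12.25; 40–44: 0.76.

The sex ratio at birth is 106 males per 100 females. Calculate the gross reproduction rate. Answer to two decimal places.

2.03

Proportion female at birth = 100 / (100 + 106) = 0.48544.
Sum of ASFRs = 216.03 + 333.12 + 201.76 + 70.94 + 12.25 + 0.76 = 834.86
TFR = 5 × 834.86 / 1000 = 4.1743
GRR = 0.48544 × 4.1743 = 2.02637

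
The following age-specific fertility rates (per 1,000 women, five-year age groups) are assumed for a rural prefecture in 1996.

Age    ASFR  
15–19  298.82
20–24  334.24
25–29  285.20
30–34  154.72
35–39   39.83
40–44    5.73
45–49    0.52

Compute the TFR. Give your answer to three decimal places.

5.595

Sum of ASFRs = 298.82 + 334.24 + 285.20 + 154.72 + 39.83 + 5.73 + 0.52 = 1119.06
TFR = 5 × 1119.06 / 1000 = 5.5953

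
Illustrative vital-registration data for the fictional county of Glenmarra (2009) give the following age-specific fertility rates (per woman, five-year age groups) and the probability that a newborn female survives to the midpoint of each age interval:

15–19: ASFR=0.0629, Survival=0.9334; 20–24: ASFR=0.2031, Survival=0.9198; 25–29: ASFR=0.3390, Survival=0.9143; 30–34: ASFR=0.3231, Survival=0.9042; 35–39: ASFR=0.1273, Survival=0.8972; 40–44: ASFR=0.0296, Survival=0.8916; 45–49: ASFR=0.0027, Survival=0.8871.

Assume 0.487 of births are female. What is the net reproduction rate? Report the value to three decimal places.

2.412

Proportion female at birth = 0.487.
Per-age-group product (5 × ASFR × survival probability):
  15–19: 5 × 0.0629 × 0.9334 = 0.29355
  20–24: 5 × 0.2031 × 0.9198 = 0.93406
  25–29: 5 × 0.3390 × 0.9143 = 1.54974
  30–34: 5 × 0.3231 × 0.9042 = 1.46074
  35–39: 5 × 0.1273 × 0.8972 = 0.57107
  40–44: 5 × 0.0296 × 0.8916 = 0.13196
  45–49: 5 × 0.0027 × 0.8871 = 0.01198
Sum = 4.95310
NRR = 0.487 × 4.95310 = 2.41216
An NRR exceeding 1 indicates intrinsic growth under these rates.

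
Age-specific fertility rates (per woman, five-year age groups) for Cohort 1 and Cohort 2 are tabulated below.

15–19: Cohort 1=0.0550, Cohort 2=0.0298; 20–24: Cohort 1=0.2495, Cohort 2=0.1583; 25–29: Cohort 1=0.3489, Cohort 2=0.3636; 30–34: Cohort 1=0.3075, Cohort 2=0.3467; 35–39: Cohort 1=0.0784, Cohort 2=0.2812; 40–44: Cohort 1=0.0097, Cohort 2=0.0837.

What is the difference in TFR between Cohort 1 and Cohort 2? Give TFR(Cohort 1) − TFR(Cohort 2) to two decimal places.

Cohort 1:
  Sum of ASFRs = 0.0550 + 0.2495 + 0.3489 + 0.3075 + 0.0784 + 0.0097 = 1.0490
  TFR = 5 × 1.0490 = 5.245
Cohort 2:
  Sum of ASFRs = 0.0298 + 0.1583 + 0.3636 + 0.3467 + 0.2812 + 0.0837 = 1.2633
  TFR = 5 × 1.2633 = 6.3165
Difference = 5.245 − 6.3165 = -1.0715

-1.07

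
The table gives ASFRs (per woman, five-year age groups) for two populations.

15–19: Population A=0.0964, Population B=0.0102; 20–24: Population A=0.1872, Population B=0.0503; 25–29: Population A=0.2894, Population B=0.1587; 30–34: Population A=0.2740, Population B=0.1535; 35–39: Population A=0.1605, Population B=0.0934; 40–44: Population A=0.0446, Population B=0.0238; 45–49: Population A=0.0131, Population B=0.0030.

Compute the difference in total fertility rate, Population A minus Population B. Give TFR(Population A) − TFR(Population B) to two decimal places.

2.86

Population A:
  Sum of ASFRs = 0.0964 + 0.1872 + 0.2894 + 0.2740 + 0.1605 + 0.0446 + 0.0131 = 1.0652
  TFR = 5 × 1.0652 = 5.326
Population B:
  Sum of ASFRs = 0.0102 + 0.0503 + 0.1587 + 0.1535 + 0.0934 + 0.0238 + 0.0030 = 0.4929
  TFR = 5 × 0.4929 = 2.4645
Difference = 5.326 − 2.4645 = 2.8615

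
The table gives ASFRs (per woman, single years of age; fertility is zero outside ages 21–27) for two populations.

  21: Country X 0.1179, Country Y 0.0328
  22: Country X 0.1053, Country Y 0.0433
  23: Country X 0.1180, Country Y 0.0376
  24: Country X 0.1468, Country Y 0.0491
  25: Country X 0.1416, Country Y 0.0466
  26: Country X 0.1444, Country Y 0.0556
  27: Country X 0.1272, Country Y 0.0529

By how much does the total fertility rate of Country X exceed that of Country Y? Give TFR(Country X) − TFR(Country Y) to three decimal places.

0.583

Country X:
  Sum of ASFRs = 0.1179 + 0.1053 + 0.1180 + 0.1468 + 0.1416 + 0.1444 + 0.1272 = 0.9012
  TFR = 0.9012
Country Y:
  Sum of ASFRs = 0.0328 + 0.0433 + 0.0376 + 0.0491 + 0.0466 + 0.0556 + 0.0529 = 0.3179
  TFR = 0.3179
Difference = 0.9012 − 0.3179 = 0.5833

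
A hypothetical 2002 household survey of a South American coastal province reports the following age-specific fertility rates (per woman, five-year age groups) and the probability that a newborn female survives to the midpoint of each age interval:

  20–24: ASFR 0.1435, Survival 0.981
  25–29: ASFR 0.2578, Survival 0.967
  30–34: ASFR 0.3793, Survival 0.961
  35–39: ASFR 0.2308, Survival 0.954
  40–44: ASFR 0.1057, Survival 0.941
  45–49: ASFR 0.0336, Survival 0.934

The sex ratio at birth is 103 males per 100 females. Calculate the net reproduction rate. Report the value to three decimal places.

Proportion female at birth = 100 / (100 + 103) = 0.49261.
Survival-weighted fertility by age (5·fₓ·Sₓ):
  20–24: 5 × 0.1435 × 0.981 = 0.70387
  25–29: 5 × 0.2578 × 0.967 = 1.24646
  30–34: 5 × 0.3793 × 0.961 = 1.82254
  35–39: 5 × 0.2308 × 0.954 = 1.10092
  40–44: 5 × 0.1057 × 0.941 = 0.49732
  45–49: 5 × 0.0336 × 0.934 = 0.15691
Sum = 5.52802
NRR = 0.49261 × 5.52802 = 2.72316
NRR > 1, so each generation more than replaces itself.

2.723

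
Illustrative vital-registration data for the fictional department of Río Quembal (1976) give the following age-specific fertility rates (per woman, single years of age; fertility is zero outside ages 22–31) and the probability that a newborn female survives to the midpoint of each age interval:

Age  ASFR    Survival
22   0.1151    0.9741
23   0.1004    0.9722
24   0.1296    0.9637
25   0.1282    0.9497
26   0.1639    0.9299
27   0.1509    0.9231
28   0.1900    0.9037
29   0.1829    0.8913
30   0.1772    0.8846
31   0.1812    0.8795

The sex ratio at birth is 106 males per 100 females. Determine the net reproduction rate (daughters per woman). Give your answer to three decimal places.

Proportion female at birth = 100 / (100 + 106) = 0.48544.
Survival-weighted fertility by age (1·fₓ·Sₓ):
  22: 1 × 0.1151 × 0.9741 = 0.11212
  23: 1 × 0.1004 × 0.9722 = 0.09761
  24: 1 × 0.1296 × 0.9637 = 0.12490
  25: 1 × 0.1282 × 0.9497 = 0.12175
  26: 1 × 0.1639 × 0.9299 = 0.15241
  27: 1 × 0.1509 × 0.9231 = 0.13930
  28: 1 × 0.1900 × 0.9037 = 0.17170
  29: 1 × 0.1829 × 0.8913 = 0.16302
  30: 1 × 0.1772 × 0.8846 = 0.15675
  31: 1 × 0.1812 × 0.8795 = 0.15937
Sum = 1.39893
NRR = 0.48544 × 1.39893 = 0.67910
With NRR below 1 the population is below replacement fertility.

0.679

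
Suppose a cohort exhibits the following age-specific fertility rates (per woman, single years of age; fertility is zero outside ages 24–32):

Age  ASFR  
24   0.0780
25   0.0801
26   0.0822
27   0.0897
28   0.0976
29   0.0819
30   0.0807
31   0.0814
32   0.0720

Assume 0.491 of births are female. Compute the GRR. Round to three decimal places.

Proportion female at birth = 0.491.
Sum of ASFRs = 0.0780 + 0.0801 + 0.0822 + 0.0897 + 0.0976 + 0.0819 + 0.0807 + 0.0814 + 0.0720 = 0.7436
TFR = 0.7436
GRR = 0.491 × 0.7436 = 0.36511

0.365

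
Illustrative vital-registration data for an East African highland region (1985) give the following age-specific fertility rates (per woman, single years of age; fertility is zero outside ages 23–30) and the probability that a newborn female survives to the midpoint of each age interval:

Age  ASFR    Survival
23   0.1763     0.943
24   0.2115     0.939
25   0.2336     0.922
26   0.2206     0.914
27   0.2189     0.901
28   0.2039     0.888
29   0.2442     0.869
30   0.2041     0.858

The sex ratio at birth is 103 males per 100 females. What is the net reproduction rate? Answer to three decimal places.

0.762

Proportion female at birth = 100 / (100 + 103) = 0.49261.
Per-age-group product (1 × ASFR × survival probability):
  23: 1 × 0.1763 × 0.943 = 0.16625
  24: 1 × 0.2115 × 0.939 = 0.19860
  25: 1 × 0.2336 × 0.922 = 0.21538
  26: 1 × 0.2206 × 0.914 = 0.20163
  27: 1 × 0.2189 × 0.901 = 0.19723
  28: 1 × 0.2039 × 0.888 = 0.18106
  29: 1 × 0.2442 × 0.869 = 0.21221
  30: 1 × 0.2041 × 0.858 = 0.17512
Sum = 1.54748
NRR = 0.49261 × 1.54748 = 0.76230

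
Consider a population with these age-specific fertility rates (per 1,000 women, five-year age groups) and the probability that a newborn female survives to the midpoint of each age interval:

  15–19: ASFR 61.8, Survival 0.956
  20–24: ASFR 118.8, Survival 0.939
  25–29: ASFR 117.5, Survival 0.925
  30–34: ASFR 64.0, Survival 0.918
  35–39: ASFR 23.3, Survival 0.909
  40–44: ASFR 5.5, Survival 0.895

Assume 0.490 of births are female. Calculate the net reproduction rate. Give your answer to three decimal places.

Proportion female at birth = 0.490.
Per-age-group product (5 × ASFR × survival probability):
  15–19: 5 × 61.8/1000 × 0.956 = 0.29540
  20–24: 5 × 118.8/1000 × 0.939 = 0.55777
  25–29: 5 × 117.5/1000 × 0.925 = 0.54344
  30–34: 5 × 64.0/1000 × 0.918 = 0.29376
  35–39: 5 × 23.3/1000 × 0.909 = 0.10590
  40–44: 5 × 5.5/1000 × 0.895 = 0.02461
Sum = 1.82088
NRR = 0.490 × 1.82088 = 0.89223
NRR < 1, so the cohort does not fully replace itself.

0.892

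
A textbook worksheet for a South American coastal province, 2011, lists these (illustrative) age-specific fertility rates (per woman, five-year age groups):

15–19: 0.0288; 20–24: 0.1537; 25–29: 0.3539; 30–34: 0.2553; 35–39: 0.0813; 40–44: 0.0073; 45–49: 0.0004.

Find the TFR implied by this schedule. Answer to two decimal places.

Sum of ASFRs = 0.0288 + 0.1537 + 0.3539 + 0.2553 + 0.0813 + 0.0073 + 0.0004 = 0.8807
TFR = 5 × 0.8807 = 4.4035

4.40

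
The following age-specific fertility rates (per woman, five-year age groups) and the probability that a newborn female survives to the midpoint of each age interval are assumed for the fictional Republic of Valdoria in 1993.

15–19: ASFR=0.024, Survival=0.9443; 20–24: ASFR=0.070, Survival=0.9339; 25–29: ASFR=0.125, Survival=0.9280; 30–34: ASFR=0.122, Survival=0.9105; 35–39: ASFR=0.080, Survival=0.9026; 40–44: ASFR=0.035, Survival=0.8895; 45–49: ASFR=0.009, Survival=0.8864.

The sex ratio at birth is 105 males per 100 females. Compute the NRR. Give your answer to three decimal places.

Proportion female at birth = 100 / (100 + 105) = 0.48780.
Weighting each age-specific rate by interval width and survival:
  15–19: 5 × 0.024 × 0.9443 = 0.11332
  20–24: 5 × 0.070 × 0.9339 = 0.32687
  25–29: 5 × 0.125 × 0.9280 = 0.58000
  30–34: 5 × 0.122 × 0.9105 = 0.55541
  35–39: 5 × 0.080 × 0.9026 = 0.36104
  40–44: 5 × 0.035 × 0.8895 = 0.15566
  45–49: 5 × 0.009 × 0.8864 = 0.03989
Sum = 2.13219
NRR = 0.48780 × 2.13219 = 1.04008

1.040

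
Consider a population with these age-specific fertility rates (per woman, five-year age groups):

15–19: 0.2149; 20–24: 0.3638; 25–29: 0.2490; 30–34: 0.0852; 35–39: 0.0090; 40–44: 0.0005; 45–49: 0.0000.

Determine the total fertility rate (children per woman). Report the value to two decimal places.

Sum of ASFRs = 0.2149 + 0.3638 + 0.2490 + 0.0852 + 0.0090 + 0.0005 + 0.0000 = 0.9224
TFR = 5 × 0.9224 = 4.612

4.61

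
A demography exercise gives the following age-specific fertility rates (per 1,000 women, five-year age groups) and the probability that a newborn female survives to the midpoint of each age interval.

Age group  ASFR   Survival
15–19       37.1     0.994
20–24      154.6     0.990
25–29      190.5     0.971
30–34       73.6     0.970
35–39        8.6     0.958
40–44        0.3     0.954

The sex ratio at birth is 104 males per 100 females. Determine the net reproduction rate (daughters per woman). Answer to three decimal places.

Proportion female at birth = 100 / (100 + 104) = 0.49020.
Per-age-group product (5 × ASFR × survival probability):
  15–19: 5 × 37.1/1000 × 0.994 = 0.18439
  20–24: 5 × 154.6/1000 × 0.990 = 0.76527
  25–29: 5 × 190.5/1000 × 0.971 = 0.92488
  30–34: 5 × 73.6/1000 × 0.970 = 0.35696
  35–39: 5 × 8.6/1000 × 0.958 = 0.04119
  40–44: 5 × 0.3/1000 × 0.954 = 0.00143
Sum = 2.27412
NRR = 0.49020 × 2.27412 = 1.11477

1.115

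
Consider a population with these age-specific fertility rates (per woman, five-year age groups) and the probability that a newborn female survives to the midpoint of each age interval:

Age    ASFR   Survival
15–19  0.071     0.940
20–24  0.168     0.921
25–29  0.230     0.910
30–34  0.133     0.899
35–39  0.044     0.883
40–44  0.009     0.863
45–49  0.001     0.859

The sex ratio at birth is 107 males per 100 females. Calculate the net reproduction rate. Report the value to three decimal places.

Proportion female at birth = 100 / (100 + 107) = 0.48309.
Each age group contributes 5 × ASFR × survival:
  15–19: 5 × 0.071 × 0.940 = 0.33370
  20–24: 5 × 0.168 × 0.921 = 0.77364
  25–29: 5 × 0.230 × 0.910 = 1.04650
  30–34: 5 × 0.133 × 0.899 = 0.59784
  35–39: 5 × 0.044 × 0.883 = 0.19426
  40–44: 5 × 0.009 × 0.863 = 0.03884
  45–49: 5 × 0.001 × 0.859 = 0.00430
Sum = 2.98908
NRR = 0.48309 × 2.98908 = 1.44399

1.444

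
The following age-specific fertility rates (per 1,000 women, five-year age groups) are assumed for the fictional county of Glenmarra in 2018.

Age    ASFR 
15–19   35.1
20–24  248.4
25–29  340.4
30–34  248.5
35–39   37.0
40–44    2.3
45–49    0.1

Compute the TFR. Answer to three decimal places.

4.559

Sum of ASFRs = 35.1 + 248.4 + 340.4 + 248.5 + 37.0 + 2.3 + 0.1 = 911.8
TFR = 5 × 911.8 / 1000 = 4.559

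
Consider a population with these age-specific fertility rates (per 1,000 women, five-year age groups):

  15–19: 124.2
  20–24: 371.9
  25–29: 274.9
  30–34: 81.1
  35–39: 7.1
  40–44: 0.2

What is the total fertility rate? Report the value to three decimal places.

4.297

Sum of ASFRs = 124.2 + 371.9 + 274.9 + 81.1 + 7.1 + 0.2 = 859.4
TFR = 5 × 859.4 / 1000 = 4.297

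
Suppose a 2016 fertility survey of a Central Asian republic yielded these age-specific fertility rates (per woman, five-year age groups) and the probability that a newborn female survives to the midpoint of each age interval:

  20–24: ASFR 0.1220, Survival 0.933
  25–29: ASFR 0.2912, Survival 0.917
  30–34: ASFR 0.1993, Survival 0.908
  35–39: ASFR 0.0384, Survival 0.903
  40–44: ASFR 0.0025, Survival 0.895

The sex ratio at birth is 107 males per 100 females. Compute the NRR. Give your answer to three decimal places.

1.446

Proportion female at birth = 100 / (100 + 107) = 0.48309.
Weighting each age-specific rate by interval width and survival:
  20–24: 5 × 0.1220 × 0.933 = 0.56913
  25–29: 5 × 0.2912 × 0.917 = 1.33515
  30–34: 5 × 0.1993 × 0.908 = 0.90482
  35–39: 5 × 0.0384 × 0.903 = 0.17338
  40–44: 5 × 0.0025 × 0.895 = 0.01119
Sum = 2.99367
NRR = 0.48309 × 2.99367 = 1.44621
With NRR above 1 the population is above replacement fertility.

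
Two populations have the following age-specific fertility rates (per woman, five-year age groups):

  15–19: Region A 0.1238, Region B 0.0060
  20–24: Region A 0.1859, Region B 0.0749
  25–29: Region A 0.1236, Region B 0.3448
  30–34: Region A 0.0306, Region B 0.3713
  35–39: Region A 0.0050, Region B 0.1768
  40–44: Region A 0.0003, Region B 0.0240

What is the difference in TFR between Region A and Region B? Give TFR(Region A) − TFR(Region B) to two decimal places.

Region A:
  Sum of ASFRs = 0.1238 + 0.1859 + 0.1236 + 0.0306 + 0.0050 + 0.0003 = 0.4692
  TFR = 5 × 0.4692 = 2.346
Region B:
  Sum of ASFRs = 0.0060 + 0.0749 + 0.3448 + 0.3713 + 0.1768 + 0.0240 = 0.9978
  TFR = 5 × 0.9978 = 4.989
Difference = 2.346 − 4.989 = -2.643

-2.64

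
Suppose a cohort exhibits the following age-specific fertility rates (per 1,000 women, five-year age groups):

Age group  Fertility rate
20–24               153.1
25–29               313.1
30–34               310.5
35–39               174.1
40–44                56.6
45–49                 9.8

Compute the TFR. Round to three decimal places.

5.086

Sum of ASFRs = 153.1 + 313.1 + 310.5 + 174.1 + 56.6 + 9.8 = 1017.2
TFR = 5 × 1017.2 / 1000 = 5.086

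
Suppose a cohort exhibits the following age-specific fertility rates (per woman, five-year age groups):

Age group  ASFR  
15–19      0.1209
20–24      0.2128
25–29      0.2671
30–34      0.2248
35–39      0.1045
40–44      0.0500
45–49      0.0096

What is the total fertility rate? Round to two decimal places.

4.95

Sum of ASFRs = 0.1209 + 0.2128 + 0.2671 + 0.2248 + 0.1045 + 0.0500 + 0.0096 = 0.9897
TFR = 5 × 0.9897 = 4.9485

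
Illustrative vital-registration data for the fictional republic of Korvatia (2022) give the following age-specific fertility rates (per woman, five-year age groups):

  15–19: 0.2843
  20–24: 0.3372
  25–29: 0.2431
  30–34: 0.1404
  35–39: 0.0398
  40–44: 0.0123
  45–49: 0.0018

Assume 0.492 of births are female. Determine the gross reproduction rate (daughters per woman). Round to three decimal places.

Proportion female at birth = 0.492.
Sum of ASFRs = 0.2843 + 0.3372 + 0.2431 + 0.1404 + 0.0398 + 0.0123 + 0.0018 = 1.0589
TFR = 5 × 1.0589 = 5.2945
GRR = 0.492 × 5.2945 = 2.60489

2.605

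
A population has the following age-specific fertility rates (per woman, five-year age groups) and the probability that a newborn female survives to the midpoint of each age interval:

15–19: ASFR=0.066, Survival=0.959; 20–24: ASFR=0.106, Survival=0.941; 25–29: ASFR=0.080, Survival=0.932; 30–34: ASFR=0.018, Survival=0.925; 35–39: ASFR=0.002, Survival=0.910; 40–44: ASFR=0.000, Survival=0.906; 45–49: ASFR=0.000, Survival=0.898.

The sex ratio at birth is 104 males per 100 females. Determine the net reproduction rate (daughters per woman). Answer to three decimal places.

Proportion female at birth = 100 / (100 + 104) = 0.49020.
Each age group contributes 5 × ASFR × survival:
  15–19: 5 × 0.066 × 0.959 = 0.31647
  20–24: 5 × 0.106 × 0.941 = 0.49873
  25–29: 5 × 0.080 × 0.932 = 0.37280
  30–34: 5 × 0.018 × 0.925 = 0.08325
  35–39: 5 × 0.002 × 0.910 = 0.00910
  40–44: 5 × 0.000 × 0.906 = 0.00000
  45–49: 5 × 0.000 × 0.898 = 0.00000
Sum = 1.28035
NRR = 0.49020 × 1.28035 = 0.62763
With NRR below 1 the population is below replacement fertility.

0.628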